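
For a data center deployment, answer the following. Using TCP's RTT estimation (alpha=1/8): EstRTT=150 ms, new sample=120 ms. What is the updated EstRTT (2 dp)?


Given: EstRTT = 150 ms, SampleRTT = 120 ms, alpha = 1/8
New EstRTT = (1 - alpha) * EstRTT + alpha * SampleRTT
(7/8) * 150 = 131.25
(1/8) * 120 = 15
New EstRTT = 131.25 + 15 = 146.25 ms -> 146.25 ms (2 dp)

146.25


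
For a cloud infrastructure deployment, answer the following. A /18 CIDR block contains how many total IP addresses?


Given: CIDR prefix /18
Host bits = 32 - 18 = 14
Total addresses = 2^14 = 16384

16384


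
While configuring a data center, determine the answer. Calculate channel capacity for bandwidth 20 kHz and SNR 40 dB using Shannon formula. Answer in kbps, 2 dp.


Given: B = 20 kHz, SNR = 40 dB
SNR linear = 10^(40/10) = 10000
1 + SNR = 10001
log2(10001) = 13.2878566418
C = 20 * 1000 * 13.2878566418 = 265757.1328 bps
C = 265.757133 kbps -> 265.76 kbps (2 dp)

265.76


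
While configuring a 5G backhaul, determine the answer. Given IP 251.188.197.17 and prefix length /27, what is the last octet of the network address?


Given: IP = 251.188.197.17, prefix = /27
Subnet mask = 255.255.255.224
Last octet of IP: 17
Last octet of mask: 224
Network last octet = 17 AND 224 = 0

0


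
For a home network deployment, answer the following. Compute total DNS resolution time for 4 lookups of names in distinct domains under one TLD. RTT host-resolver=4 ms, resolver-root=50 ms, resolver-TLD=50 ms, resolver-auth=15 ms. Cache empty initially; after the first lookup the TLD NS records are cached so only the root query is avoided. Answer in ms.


Lookup 1 (cold cache): local + root + TLD + auth = 4 + 50 + 50 + 15 = 119 ms
Lookups 2..4 (TLD NS cached -> skip root; new domain -> still ask TLD and auth): local + TLD + auth = 4 + 50 + 15 = 69 ms each
Remaining 3 lookups: 3 * 69 = 207 ms
Total = 119 + 207 = 326 ms

326


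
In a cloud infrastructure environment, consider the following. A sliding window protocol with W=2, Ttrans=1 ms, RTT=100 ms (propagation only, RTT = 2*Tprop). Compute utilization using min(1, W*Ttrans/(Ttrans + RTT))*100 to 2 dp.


Given: W = 2, Ttrans = 1 ms, RTT = 100 ms (= 2 * Tprop, Tprop = 50 ms)
Cycle time = Ttrans + RTT = 1 + 100 = 101 ms (first packet sent until its ACK returns)
W * Ttrans = 2 * 1 = 2 ms of sending per cycle
W * Ttrans / (Ttrans + RTT) = 2 / 101 = 0.019802
U = min(1, 0.019802) = 0.019802
U% = 1.98%

1.98


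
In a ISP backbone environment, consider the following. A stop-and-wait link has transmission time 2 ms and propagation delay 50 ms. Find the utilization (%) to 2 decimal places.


Given: Ttrans = 2 ms, Tprop = 50 ms
RTT = 2 * Tprop = 2 * 50 = 100 ms
U = Ttrans / (Ttrans + RTT)
U = 2 / (2 + 100)
U = 2 / 102 = 0.019608
U% = 1.96%

1.96


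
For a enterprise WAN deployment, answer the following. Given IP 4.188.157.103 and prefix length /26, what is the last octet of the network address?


Given: IP = 4.188.157.103, prefix = /26
Subnet mask = 255.255.255.192
Last octet of IP: 103
Last octet of mask: 192
Network last octet = 103 AND 192 = 64

64


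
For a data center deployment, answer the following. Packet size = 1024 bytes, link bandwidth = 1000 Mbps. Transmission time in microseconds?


Given: packet = 1024 bytes, bandwidth = 1000 Mbps
Packet in bits = 1024 * 8 = 8192 bits
Bandwidth = 1000 * 10^6 = 1000000000 bps
Time = 8192 / 1000000000 seconds
Time in us = 8192 * 10^6 / 1000000000 = 8.192

8.192


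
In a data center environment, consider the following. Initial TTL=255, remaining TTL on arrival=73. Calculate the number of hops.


Given: initial TTL = 255, received TTL = 73
Hops = initial TTL - received TTL
Hops = 255 - 73 = 182

182


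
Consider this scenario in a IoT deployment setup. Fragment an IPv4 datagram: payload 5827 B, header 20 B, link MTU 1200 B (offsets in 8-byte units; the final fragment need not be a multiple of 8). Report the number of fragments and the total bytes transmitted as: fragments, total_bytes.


Max data per non-final fragment = floor((MTU - header)/8)*8 = floor((1200 - 20)/8)*8 = floor(1180/8)*8 = 1176 B
Final fragment needs no 8-byte alignment: it can carry up to MTU - header = 1180 B
Non-final fragments needed = ceil((payload - 1180) / 1176) = ceil(4647/1176) = ceil(3.9515) = 4
Number of fragments = 4 + 1 = 5
Fragment sizes (data): 4 * 1176 B + 1123 B (last, 1123 <= 1180 OK)
Total bytes sent = payload + n_frags * header = 5827 + 5*20 = 5827 + 100 = 5927 B

5, 5927


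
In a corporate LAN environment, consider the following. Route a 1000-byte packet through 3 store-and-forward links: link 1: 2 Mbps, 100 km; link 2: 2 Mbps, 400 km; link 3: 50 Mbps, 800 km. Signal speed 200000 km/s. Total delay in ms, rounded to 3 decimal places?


Packet = 1000 bytes = 8000 bits. Store-and-forward: sum (t_trans + t_prop) per link.
Link 1: t_trans = 8000/(2*10^6) s = 4.0000 ms; t_prop = 100/200000 s = 0.5000 ms; subtotal = 4.5000 ms
Link 2: t_trans = 8000/(2*10^6) s = 4.0000 ms; t_prop = 400/200000 s = 2.0000 ms; subtotal = 6.0000 ms
Link 3: t_trans = 8000/(50*10^6) s = 0.1600 ms; t_prop = 800/200000 s = 4.0000 ms; subtotal = 4.1600 ms
End-to-end = 4.5000 + 6.0000 + 4.1600 = 14.6600 ms -> 14.660 ms (3 dp)

14.660


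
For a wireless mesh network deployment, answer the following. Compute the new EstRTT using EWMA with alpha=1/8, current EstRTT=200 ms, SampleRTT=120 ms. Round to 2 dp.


Given: EstRTT = 200 ms, SampleRTT = 120 ms, alpha = 1/8
New EstRTT = (1 - alpha) * EstRTT + alpha * SampleRTT
(7/8) * 200 = 175
(1/8) * 120 = 15
New EstRTT = 175 + 15 = 190 ms -> 190.00 ms (2 dp)

190.00


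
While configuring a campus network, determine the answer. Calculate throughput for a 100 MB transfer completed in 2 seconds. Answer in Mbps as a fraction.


Given: file = 100 MB, time = 2 s
File in Mb = 100 * 8 = 800 Mb
Throughput = 800 / 2 Mbps
Throughput = 400 Mbps

400


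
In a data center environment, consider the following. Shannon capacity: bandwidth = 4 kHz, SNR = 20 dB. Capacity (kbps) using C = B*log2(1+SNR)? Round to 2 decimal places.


Given: B = 4 kHz, SNR = 20 dB
SNR linear = 10^(20/10) = 100
1 + SNR = 101
log2(101) = 6.6582114828
C = 4 * 1000 * 6.6582114828 = 26632.8459 bps
C = 26.632846 kbps -> 26.63 kbps (2 dp)

26.63


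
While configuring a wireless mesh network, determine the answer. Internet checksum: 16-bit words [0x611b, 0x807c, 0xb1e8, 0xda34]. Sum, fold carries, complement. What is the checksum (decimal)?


Given words: [0x611b, 0x807c, 0xb1e8, 0xda34]
Step 1: Sum all words
Raw sum = 24859 + 32892 + 45544 + 55860 = 159155
Step 2: Fold carry: (28083 + 2) = 28085
One's complement = ~28085 & 0xFFFF = 37450

37450


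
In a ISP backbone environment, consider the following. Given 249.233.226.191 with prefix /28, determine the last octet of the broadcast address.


Given: IP = 249.233.226.191, prefix = /28
Host bits = 32 - 28 = 4
Network last octet = 191 AND mask = 176
Host part size = 2^4 - 1 = 15
Broadcast last octet = 176 OR 15 = 191

191


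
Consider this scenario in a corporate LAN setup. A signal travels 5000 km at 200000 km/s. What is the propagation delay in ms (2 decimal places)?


Given: distance = 5000 km, speed = 200000 km/s
Delay = distance / speed = 5000 / 200000 seconds
Delay in ms = 5000 * 1000 / 200000
Delay = 25.0000 ms
Rounded to 2 dp = 25.00 ms

25.00


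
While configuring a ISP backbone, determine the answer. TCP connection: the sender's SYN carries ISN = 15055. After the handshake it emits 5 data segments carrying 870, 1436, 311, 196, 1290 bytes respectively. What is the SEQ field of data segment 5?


The SYN occupies sequence number ISN = 15055, so the first data byte is ISN + 1 = 15056.
SEQ of data segment i = (ISN + 1) + sum of payload sizes of segments 1..i-1.
Segment 1: SEQ = 15056, payload = 870 bytes
Segment 2: SEQ = 15926, payload = 1436 bytes
Segment 3: SEQ = 17362, payload = 311 bytes
Segment 4: SEQ = 17673, payload = 196 bytes
Segment 5: SEQ = 17869, payload = 1290 bytes
SEQ of segment 5 = 15056 + 870 + 1436 + 311 + 196 = 17869

17869


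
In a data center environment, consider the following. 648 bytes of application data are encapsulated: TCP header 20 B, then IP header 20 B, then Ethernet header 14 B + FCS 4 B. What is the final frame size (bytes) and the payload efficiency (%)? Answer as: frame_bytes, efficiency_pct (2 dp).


TCP segment = 648 + 20 = 668 B
IP packet = 668 + 20 = 688 B
Ethernet frame = 688 + 14 + 4 = 706 B
Efficiency = app / frame = 648 / 706 = 0.917847 = 91.7847% -> 91.78% (2 dp)

706, 91.78


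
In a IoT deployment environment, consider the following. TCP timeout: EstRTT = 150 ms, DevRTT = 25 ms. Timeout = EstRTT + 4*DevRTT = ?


Given: EstRTT = 150 ms, DevRTT = 25 ms
Timeout = EstRTT + 4 * DevRTT
4 * DevRTT = 4 * 25 = 100
Timeout = 150 + 100 = 250 ms

250


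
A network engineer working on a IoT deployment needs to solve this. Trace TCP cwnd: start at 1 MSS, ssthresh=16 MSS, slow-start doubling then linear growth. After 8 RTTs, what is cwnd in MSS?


RTT 0: cwnd = 1 MSS (initial)
RTT 1: cwnd = 2 MSS (slow start, doubled)
RTT 2: cwnd = 4 MSS (slow start, doubled)
RTT 3: cwnd = 8 MSS (slow start, doubled)
RTT 4: cwnd = 16 MSS (slow start, doubled)
RTT 5: cwnd = 17 MSS (congestion avoidance, +1)
RTT 6: cwnd = 18 MSS (congestion avoidance, +1)
RTT 7: cwnd = 19 MSS (congestion avoidance, +1)
RTT 8: cwnd = 20 MSS (congestion avoidance, +1)

20


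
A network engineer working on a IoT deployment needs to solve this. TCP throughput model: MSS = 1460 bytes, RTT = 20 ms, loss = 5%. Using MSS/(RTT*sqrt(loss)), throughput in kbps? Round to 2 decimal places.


Given: MSS = 1460 bytes, RTT = 20 ms, loss = 5%
RTT in seconds = 20 / 1000 = 0.02
Loss rate = 5% = 0.05
sqrt(loss) = sqrt(0.05) = 0.223606797750
Throughput (bytes/s) = 1460 / (0.02 * 0.223606797750) = 326465.9247
Throughput (kbps) = 326465.9247 * 8 / 1000 = 2611.727398 -> 2611.73 kbps (2 dp)

2611.73


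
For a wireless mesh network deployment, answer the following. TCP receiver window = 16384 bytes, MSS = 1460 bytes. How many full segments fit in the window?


Given: RWND = 16384 bytes, MSS = 1460 bytes
Full segments = floor(RWND / MSS)
Full segments = floor(16384 / 1460)
Full segments = floor(11.2219) = 11

11


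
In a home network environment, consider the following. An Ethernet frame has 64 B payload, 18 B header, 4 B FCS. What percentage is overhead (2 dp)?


Given: payload = 64 B, header = 18 B, trailer = 4 B
Overhead bytes = header + trailer = 18 + 4 = 22
Total frame = payload + overhead = 64 + 22 = 86
Overhead % = 22 / 86 * 100 = 25.5814% -> 25.58% (2 dp)

25.58


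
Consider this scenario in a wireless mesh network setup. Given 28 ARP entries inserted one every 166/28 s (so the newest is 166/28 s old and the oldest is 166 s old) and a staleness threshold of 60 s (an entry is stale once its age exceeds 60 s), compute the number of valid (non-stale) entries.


Ages are k * 166/28 s for k = 1..28 (spacing = 5.9286 s).
Entry k is valid iff k * 166/28 <= 60 iff k <= 28 * 60 / 166 = 10.1205
n_valid = floor(10.1205) = 10
(n_stale = 28 - 10 = 18)

10


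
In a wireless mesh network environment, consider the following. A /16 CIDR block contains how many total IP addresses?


Given: CIDR prefix /16
Host bits = 32 - 16 = 16
Total addresses = 2^16 = 65536

65536


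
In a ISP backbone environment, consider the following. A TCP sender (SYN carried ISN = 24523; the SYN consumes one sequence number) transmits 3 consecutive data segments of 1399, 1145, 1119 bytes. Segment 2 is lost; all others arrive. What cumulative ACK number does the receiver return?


SYN uses sequence number 24523; first data byte = ISN + 1 = 24524.
Segment 1: SEQ = 24524, len = 1399 B, covers [24524, 25922]
Segment 2: SEQ = 25923, len = 1145 B, covers [25923, 27067] [LOST]
Segment 3: SEQ = 27068, len = 1119 B, covers [27068, 28186]
In-order data received: bytes [24524, 25922] (segments 1..1).
Segment 2 missing -> gap begins at byte 25923; later segments buffered out of order.
Cumulative ACK = next expected in-order byte = 24524 + 1399 = 25923

25923


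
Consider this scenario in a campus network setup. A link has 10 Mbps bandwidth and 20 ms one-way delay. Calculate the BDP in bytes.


Given: bandwidth = 10 Mbps, delay = 20 ms
BDP in bits = 10 * 10^6 * 20 / 1000
BDP in bits = 200000
BDP in bytes = 200000 / 8 = 25000

25000


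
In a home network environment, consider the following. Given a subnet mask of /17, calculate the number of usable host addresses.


Given: subnet mask /17
Host bits = 32 - 17 = 15
Total addresses = 2^15 = 32768
Usable hosts = 32768 - 2 (network + broadcast) = 32766

32766


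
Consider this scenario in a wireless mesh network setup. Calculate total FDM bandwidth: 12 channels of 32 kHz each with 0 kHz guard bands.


Given: 12 channels, 32 kHz each, guard = 0 kHz
Channel bandwidth = 12 * 32 = 384 kHz
Guard bands = 11 gaps * 0 kHz = 0 kHz
Total = 384 + 0 = 384 kHz

384


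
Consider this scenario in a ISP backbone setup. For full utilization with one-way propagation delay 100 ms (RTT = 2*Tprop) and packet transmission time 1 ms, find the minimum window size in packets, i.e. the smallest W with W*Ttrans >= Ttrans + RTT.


Given: Ttrans = 1 ms, RTT = 200 ms (= 2 * Tprop, Tprop = 100 ms)
Time until first ACK returns = Ttrans + RTT = 1 + 200 = 201 ms
Need W * Ttrans >= Ttrans + RTT  ->  W >= (Ttrans + RTT) / Ttrans
(Ttrans + RTT) / Ttrans = 201 / 1 = 201
W_min = ceil(201) = 201

201


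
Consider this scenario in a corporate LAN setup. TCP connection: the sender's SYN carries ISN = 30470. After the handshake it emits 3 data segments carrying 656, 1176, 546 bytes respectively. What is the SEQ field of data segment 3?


The SYN occupies sequence number ISN = 30470, so the first data byte is ISN + 1 = 30471.
SEQ of data segment i = (ISN + 1) + sum of payload sizes of segments 1..i-1.
Segment 1: SEQ = 30471, payload = 656 bytes
Segment 2: SEQ = 31127, payload = 1176 bytes
Segment 3: SEQ = 32303, payload = 546 bytes
SEQ of segment 3 = 30471 + 656 + 1176 = 32303

32303


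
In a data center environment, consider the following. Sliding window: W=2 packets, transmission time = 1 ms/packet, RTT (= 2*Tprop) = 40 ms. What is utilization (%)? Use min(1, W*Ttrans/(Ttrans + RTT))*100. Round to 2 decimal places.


Given: W = 2, Ttrans = 1 ms, RTT = 40 ms (= 2 * Tprop, Tprop = 20 ms)
Cycle time = Ttrans + RTT = 1 + 40 = 41 ms (first packet sent until its ACK returns)
W * Ttrans = 2 * 1 = 2 ms of sending per cycle
W * Ttrans / (Ttrans + RTT) = 2 / 41 = 0.048780
U = min(1, 0.048780) = 0.048780
U% = 4.88%

4.88


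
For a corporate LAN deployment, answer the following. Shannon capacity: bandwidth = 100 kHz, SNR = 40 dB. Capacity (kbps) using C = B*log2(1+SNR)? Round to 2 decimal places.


Given: B = 100 kHz, SNR = 40 dB
SNR linear = 10^(40/10) = 10000
1 + SNR = 10001
log2(10001) = 13.2878566418
C = 100 * 1000 * 13.2878566418 = 1328785.6642 bps
C = 1328.785664 kbps -> 1328.79 kbps (2 dp)

1328.79


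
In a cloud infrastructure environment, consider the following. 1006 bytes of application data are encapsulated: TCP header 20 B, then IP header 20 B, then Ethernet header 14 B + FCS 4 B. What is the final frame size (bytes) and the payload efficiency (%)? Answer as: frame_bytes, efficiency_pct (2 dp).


TCP segment = 1006 + 20 = 1026 B
IP packet = 1026 + 20 = 1046 B
Ethernet frame = 1046 + 14 + 4 = 1064 B
Efficiency = app / frame = 1006 / 1064 = 0.945489 = 94.5489% -> 94.55% (2 dp)

1064, 94.55


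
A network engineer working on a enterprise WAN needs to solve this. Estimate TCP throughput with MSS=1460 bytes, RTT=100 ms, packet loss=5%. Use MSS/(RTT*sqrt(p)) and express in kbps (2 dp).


Given: MSS = 1460 bytes, RTT = 100 ms, loss = 5%
RTT in seconds = 100 / 1000 = 0.1
Loss rate = 5% = 0.05
sqrt(loss) = sqrt(0.05) = 0.223606797750
Throughput (bytes/s) = 1460 / (0.1 * 0.223606797750) = 65293.1849
Throughput (kbps) = 65293.1849 * 8 / 1000 = 522.345480 -> 522.35 kbps (2 dp)

522.35


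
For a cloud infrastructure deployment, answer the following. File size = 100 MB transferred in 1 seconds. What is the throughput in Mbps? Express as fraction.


Given: file = 100 MB, time = 1 s
File in Mb = 100 * 8 = 800 Mb
Throughput = 800 / 1 Mbps
Throughput = 800 Mbps

800


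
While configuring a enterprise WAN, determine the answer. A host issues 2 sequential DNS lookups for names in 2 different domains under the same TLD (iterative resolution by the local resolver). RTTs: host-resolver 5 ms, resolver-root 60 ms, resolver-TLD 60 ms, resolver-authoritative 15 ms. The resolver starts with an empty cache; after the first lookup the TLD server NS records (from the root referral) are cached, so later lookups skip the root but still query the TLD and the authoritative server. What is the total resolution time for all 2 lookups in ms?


Lookup 1 (cold cache): local + root + TLD + auth = 5 + 60 + 60 + 15 = 140 ms
Lookups 2..2 (TLD NS cached -> skip root; new domain -> still ask TLD and auth): local + TLD + auth = 5 + 60 + 15 = 80 ms each
Remaining 1 lookups: 1 * 80 = 80 ms
Total = 140 + 80 = 220 ms

220


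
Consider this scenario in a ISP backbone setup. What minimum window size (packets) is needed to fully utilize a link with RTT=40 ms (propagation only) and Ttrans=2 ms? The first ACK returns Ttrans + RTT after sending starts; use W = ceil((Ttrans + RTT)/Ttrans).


Given: Ttrans = 2 ms, RTT = 40 ms (= 2 * Tprop, Tprop = 20 ms)
Time until first ACK returns = Ttrans + RTT = 2 + 40 = 42 ms
Need W * Ttrans >= Ttrans + RTT  ->  W >= (Ttrans + RTT) / Ttrans
(Ttrans + RTT) / Ttrans = 42 / 2 = 21
W_min = ceil(21) = 21

21


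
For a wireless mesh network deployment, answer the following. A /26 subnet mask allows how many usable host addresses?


Given: subnet mask /26
Host bits = 32 - 26 = 6
Total addresses = 2^6 = 64
Usable hosts = 64 - 2 (network + broadcast) = 62

62


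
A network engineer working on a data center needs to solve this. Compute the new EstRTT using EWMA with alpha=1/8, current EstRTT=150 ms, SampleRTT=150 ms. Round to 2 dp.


Given: EstRTT = 150 ms, SampleRTT = 150 ms, alpha = 1/8
New EstRTT = (1 - alpha) * EstRTT + alpha * SampleRTT
(7/8) * 150 = 131.25
(1/8) * 150 = 18.75
New EstRTT = 131.25 + 18.75 = 150 ms -> 150.00 ms (2 dp)

150.00


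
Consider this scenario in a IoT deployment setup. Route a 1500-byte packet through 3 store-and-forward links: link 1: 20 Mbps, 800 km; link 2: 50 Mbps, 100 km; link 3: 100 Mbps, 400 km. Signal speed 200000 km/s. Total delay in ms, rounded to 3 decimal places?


Packet = 1500 bytes = 12000 bits. Store-and-forward: sum (t_trans + t_prop) per link.
Link 1: t_trans = 12000/(20*10^6) s = 0.6000 ms; t_prop = 800/200000 s = 4.0000 ms; subtotal = 4.6000 ms
Link 2: t_trans = 12000/(50*10^6) s = 0.2400 ms; t_prop = 100/200000 s = 0.5000 ms; subtotal = 0.7400 ms
Link 3: t_trans = 12000/(100*10^6) s = 0.1200 ms; t_prop = 400/200000 s = 2.0000 ms; subtotal = 2.1200 ms
End-to-end = 4.6000 + 0.7400 + 2.1200 = 7.4600 ms -> 7.460 ms (3 dp)

7.460


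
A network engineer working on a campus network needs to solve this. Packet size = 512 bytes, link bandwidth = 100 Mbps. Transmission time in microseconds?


Given: packet = 512 bytes, bandwidth = 100 Mbps
Packet in bits = 512 * 8 = 4096 bits
Bandwidth = 100 * 10^6 = 100000000 bps
Time = 4096 / 100000000 seconds
Time in us = 4096 * 10^6 / 100000000 = 40.96

40.96


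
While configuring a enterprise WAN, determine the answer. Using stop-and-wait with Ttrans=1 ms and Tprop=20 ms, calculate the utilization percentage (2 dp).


Given: Ttrans = 1 ms, Tprop = 20 ms
RTT = 2 * Tprop = 2 * 20 = 40 ms
U = Ttrans / (Ttrans + RTT)
U = 1 / (1 + 40)
U = 1 / 41 = 0.02439
U% = 2.44%

2.44


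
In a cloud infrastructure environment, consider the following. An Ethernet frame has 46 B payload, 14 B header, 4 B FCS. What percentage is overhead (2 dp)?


Given: payload = 46 B, header = 14 B, trailer = 4 B
Overhead bytes = header + trailer = 14 + 4 = 18
Total frame = payload + overhead = 46 + 18 = 64
Overhead % = 18 / 64 * 100 = 28.1250% -> 28.13% (2 dp)

28.13


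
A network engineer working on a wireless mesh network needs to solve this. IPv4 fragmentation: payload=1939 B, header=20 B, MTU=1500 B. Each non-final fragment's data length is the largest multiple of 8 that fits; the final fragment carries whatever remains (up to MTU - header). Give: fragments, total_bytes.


Max data per non-final fragment = floor((MTU - header)/8)*8 = floor((1500 - 20)/8)*8 = floor(1480/8)*8 = 1480 B
Final fragment needs no 8-byte alignment: it can carry up to MTU - header = 1480 B
Non-final fragments needed = ceil((payload - 1480) / 1480) = ceil(459/1480) = ceil(0.3101) = 1
Number of fragments = 1 + 1 = 2
Fragment sizes (data): 1 * 1480 B + 459 B (last, 459 <= 1480 OK)
Total bytes sent = payload + n_frags * header = 1939 + 2*20 = 1939 + 40 = 1979 B

2, 1979


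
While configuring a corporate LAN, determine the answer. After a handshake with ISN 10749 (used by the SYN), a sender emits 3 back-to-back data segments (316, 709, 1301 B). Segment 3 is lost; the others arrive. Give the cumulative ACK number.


SYN uses sequence number 10749; first data byte = ISN + 1 = 10750.
Segment 1: SEQ = 10750, len = 316 B, covers [10750, 11065]
Segment 2: SEQ = 11066, len = 709 B, covers [11066, 11774]
Segment 3: SEQ = 11775, len = 1301 B, covers [11775, 13075] [LOST]
In-order data received: bytes [10750, 11774] (segments 1..2).
Segment 3 missing -> gap begins at byte 11775.
Cumulative ACK = next expected in-order byte = 10750 + 316 + 709 = 11775

11775


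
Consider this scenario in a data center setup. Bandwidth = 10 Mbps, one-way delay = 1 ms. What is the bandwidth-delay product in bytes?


Given: bandwidth = 10 Mbps, delay = 1 ms
BDP in bits = 10 * 10^6 * 1 / 1000
BDP in bits = 10000
BDP in bytes = 10000 / 8 = 1250

1250


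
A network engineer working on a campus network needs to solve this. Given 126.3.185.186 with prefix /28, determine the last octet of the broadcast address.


Given: IP = 126.3.185.186, prefix = /28
Host bits = 32 - 28 = 4
Network last octet = 186 AND mask = 176
Host part size = 2^4 - 1 = 15
Broadcast last octet = 176 OR 15 = 191

191


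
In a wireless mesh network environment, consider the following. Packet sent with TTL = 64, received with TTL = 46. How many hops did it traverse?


Given: initial TTL = 64, received TTL = 46
Hops = initial TTL - received TTL
Hops = 64 - 46 = 18

18


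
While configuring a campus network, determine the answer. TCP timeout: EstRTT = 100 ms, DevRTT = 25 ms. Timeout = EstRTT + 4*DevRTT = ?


Given: EstRTT = 100 ms, DevRTT = 25 ms
Timeout = EstRTT + 4 * DevRTT
4 * DevRTT = 4 * 25 = 100
Timeout = 100 + 100 = 200 ms

200


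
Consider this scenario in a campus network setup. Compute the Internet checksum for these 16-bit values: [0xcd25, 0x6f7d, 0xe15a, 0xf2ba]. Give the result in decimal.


Given words: [0xcd25, 0x6f7d, 0xe15a, 0xf2ba]
Step 1: Sum all words
Raw sum = 52517 + 28541 + 57690 + 62138 = 200886
Step 2: Fold carry: (4278 + 3) = 4281
One's complement = ~4281 & 0xFFFF = 61254

61254


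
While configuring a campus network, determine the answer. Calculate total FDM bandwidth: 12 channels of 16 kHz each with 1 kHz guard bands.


Given: 12 channels, 16 kHz each, guard = 1 kHz
Channel bandwidth = 12 * 16 = 192 kHz
Guard bands = 11 gaps * 1 kHz = 11 kHz
Total = 192 + 11 = 203 kHz

203


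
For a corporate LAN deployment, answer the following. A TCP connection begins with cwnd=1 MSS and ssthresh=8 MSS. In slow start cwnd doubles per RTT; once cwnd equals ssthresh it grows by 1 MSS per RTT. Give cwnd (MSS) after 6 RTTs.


RTT 0: cwnd = 1 MSS (initial)
RTT 1: cwnd = 2 MSS (slow start, doubled)
RTT 2: cwnd = 4 MSS (slow start, doubled)
RTT 3: cwnd = 8 MSS (slow start, doubled)
RTT 4: cwnd = 9 MSS (congestion avoidance, +1)
RTT 5: cwnd = 10 MSS (congestion avoidance, +1)
RTT 6: cwnd = 11 MSS (congestion avoidance, +1)

11


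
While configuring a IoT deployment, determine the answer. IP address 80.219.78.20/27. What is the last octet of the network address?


Given: IP = 80.219.78.20, prefix = /27
Subnet mask = 255.255.255.224
Last octet of IP: 20
Last octet of mask: 224
Network last octet = 20 AND 224 = 0

0


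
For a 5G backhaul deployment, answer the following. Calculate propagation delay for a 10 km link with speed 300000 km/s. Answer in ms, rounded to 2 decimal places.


Given: distance = 10 km, speed = 300000 km/s
Delay = distance / speed = 10 / 300000 seconds
Delay in ms = 10 * 1000 / 300000
Delay = 0.0333 ms
Rounded to 2 dp = 0.03 ms

0.03


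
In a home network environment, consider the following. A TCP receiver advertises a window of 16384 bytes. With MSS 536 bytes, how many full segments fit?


Given: RWND = 16384 bytes, MSS = 536 bytes
Full segments = floor(RWND / MSS)
Full segments = floor(16384 / 536)
Full segments = floor(30.5672) = 30

30


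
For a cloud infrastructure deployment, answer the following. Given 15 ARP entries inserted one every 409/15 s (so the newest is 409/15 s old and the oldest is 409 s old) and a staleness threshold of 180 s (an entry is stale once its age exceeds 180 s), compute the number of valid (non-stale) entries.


Ages are k * 409/15 s for k = 1..15 (spacing = 27.2667 s).
Entry k is valid iff k * 409/15 <= 180 iff k <= 15 * 180 / 409 = 6.6015
n_valid = floor(6.6015) = 6
(n_stale = 15 - 6 = 9)

6


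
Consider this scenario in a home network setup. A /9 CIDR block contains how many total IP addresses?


Given: CIDR prefix /9
Host bits = 32 - 9 = 23
Total addresses = 2^23 = 8388608

8388608


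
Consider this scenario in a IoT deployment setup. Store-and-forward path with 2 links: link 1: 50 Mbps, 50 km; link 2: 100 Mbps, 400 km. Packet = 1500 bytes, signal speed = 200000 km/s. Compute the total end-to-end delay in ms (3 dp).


Packet = 1500 bytes = 12000 bits. Store-and-forward: sum (t_trans + t_prop) per link.
Link 1: t_trans = 12000/(50*10^6) s = 0.2400 ms; t_prop = 50/200000 s = 0.2500 ms; subtotal = 0.4900 ms
Link 2: t_trans = 12000/(100*10^6) s = 0.1200 ms; t_prop = 400/200000 s = 2.0000 ms; subtotal = 2.1200 ms
End-to-end = 0.4900 + 2.1200 = 2.6100 ms -> 2.610 ms (3 dp)

2.610


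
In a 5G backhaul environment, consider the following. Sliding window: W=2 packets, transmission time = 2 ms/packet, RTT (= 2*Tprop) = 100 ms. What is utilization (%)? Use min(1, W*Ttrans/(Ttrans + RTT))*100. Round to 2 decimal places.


Given: W = 2, Ttrans = 2 ms, RTT = 100 ms (= 2 * Tprop, Tprop = 50 ms)
Cycle time = Ttrans + RTT = 2 + 100 = 102 ms (first packet sent until its ACK returns)
W * Ttrans = 2 * 2 = 4 ms of sending per cycle
W * Ttrans / (Ttrans + RTT) = 4 / 102 = 0.039216
U = min(1, 0.039216) = 0.039216
U% = 3.92%

3.92


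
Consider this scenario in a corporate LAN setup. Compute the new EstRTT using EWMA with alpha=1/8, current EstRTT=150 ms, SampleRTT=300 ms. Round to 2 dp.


Given: EstRTT = 150 ms, SampleRTT = 300 ms, alpha = 1/8
New EstRTT = (1 - alpha) * EstRTT + alpha * SampleRTT
(7/8) * 150 = 131.25
(1/8) * 300 = 37.5
New EstRTT = 131.25 + 37.5 = 168.75 ms -> 168.75 ms (2 dp)

168.75


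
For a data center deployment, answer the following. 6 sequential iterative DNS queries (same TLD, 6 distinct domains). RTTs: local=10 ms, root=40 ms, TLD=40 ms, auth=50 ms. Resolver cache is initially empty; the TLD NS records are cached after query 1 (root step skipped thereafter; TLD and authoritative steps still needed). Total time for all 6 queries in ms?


Lookup 1 (cold cache): local + root + TLD + auth = 10 + 40 + 40 + 50 = 140 ms
Lookups 2..6 (TLD NS cached -> skip root; new domain -> still ask TLD and auth): local + TLD + auth = 10 + 40 + 50 = 100 ms each
Remaining 5 lookups: 5 * 100 = 500 ms
Total = 140 + 500 = 640 ms

640


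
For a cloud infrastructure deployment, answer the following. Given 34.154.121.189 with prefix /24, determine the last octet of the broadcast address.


Given: IP = 34.154.121.189, prefix = /24
Host bits = 32 - 24 = 8
Network last octet = 189 AND mask = 0
Host part size = 2^8 - 1 = 255
Broadcast last octet = 0 OR 255 = 255

255


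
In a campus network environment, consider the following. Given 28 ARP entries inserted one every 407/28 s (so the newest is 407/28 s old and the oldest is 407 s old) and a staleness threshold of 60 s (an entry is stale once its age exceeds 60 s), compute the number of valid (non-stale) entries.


Ages are k * 407/28 s for k = 1..28 (spacing = 14.5357 s).
Entry k is valid iff k * 407/28 <= 60 iff k <= 28 * 60 / 407 = 4.1278
n_valid = floor(4.1278) = 4
(n_stale = 28 - 4 = 24)

4


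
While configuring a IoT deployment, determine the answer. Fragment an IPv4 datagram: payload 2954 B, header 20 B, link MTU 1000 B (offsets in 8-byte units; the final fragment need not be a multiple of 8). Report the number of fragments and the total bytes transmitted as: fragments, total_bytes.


Max data per non-final fragment = floor((MTU - header)/8)*8 = floor((1000 - 20)/8)*8 = floor(980/8)*8 = 976 B
Final fragment needs no 8-byte alignment: it can carry up to MTU - header = 980 B
Non-final fragments needed = ceil((payload - 980) / 976) = ceil(1974/976) = ceil(2.0225) = 3
Number of fragments = 3 + 1 = 4
Fragment sizes (data): 3 * 976 B + 26 B (last, 26 <= 980 OK)
Total bytes sent = payload + n_frags * header = 2954 + 4*20 = 2954 + 80 = 3034 B

4, 3034


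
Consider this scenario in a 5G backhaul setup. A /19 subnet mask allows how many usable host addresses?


Given: subnet mask /19
Host bits = 32 - 19 = 13
Total addresses = 2^13 = 8192
Usable hosts = 8192 - 2 (network + broadcast) = 8190

8190


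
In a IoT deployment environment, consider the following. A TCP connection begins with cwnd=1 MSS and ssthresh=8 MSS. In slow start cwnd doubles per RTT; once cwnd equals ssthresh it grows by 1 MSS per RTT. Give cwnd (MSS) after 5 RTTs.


RTT 0: cwnd = 1 MSS (initial)
RTT 1: cwnd = 2 MSS (slow start, doubled)
RTT 2: cwnd = 4 MSS (slow start, doubled)
RTT 3: cwnd = 8 MSS (slow start, doubled)
RTT 4: cwnd = 9 MSS (congestion avoidance, +1)
RTT 5: cwnd = 10 MSS (congestion avoidance, +1)

10


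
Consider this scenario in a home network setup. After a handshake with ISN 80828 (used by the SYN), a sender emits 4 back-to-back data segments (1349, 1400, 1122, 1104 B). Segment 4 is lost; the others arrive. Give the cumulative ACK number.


SYN uses sequence number 80828; first data byte = ISN + 1 = 80829.
Segment 1: SEQ = 80829, len = 1349 B, covers [80829, 82177]
Segment 2: SEQ = 82178, len = 1400 B, covers [82178, 83577]
Segment 3: SEQ = 83578, len = 1122 B, covers [83578, 84699]
Segment 4: SEQ = 84700, len = 1104 B, covers [84700, 85803] [LOST]
In-order data received: bytes [80829, 84699] (segments 1..3).
Segment 4 missing -> gap begins at byte 84700.
Cumulative ACK = next expected in-order byte = 80829 + 1349 + 1400 + 1122 = 84700

84700


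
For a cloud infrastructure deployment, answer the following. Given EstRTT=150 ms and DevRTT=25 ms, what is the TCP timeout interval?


Given: EstRTT = 150 ms, DevRTT = 25 ms
Timeout = EstRTT + 4 * DevRTT
4 * DevRTT = 4 * 25 = 100
Timeout = 150 + 100 = 250 ms

250


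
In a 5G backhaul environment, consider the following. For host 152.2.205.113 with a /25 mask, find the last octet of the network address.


Given: IP = 152.2.205.113, prefix = /25
Subnet mask = 255.255.255.128
Last octet of IP: 113
Last octet of mask: 128
Network last octet = 113 AND 128 = 0

0


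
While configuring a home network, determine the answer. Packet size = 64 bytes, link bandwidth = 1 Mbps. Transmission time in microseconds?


Given: packet = 64 bytes, bandwidth = 1 Mbps
Packet in bits = 64 * 8 = 512 bits
Bandwidth = 1 * 10^6 = 1000000 bps
Time = 512 / 1000000 seconds
Time in us = 512 * 10^6 / 1000000 = 512

512


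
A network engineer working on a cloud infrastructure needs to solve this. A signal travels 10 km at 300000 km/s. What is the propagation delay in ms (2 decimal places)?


Given: distance = 10 km, speed = 300000 km/s
Delay = distance / speed = 10 / 300000 seconds
Delay in ms = 10 * 1000 / 300000
Delay = 0.0333 ms
Rounded to 2 dp = 0.03 ms

0.03


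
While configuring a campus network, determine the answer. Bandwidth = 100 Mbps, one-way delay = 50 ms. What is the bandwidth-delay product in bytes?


Given: bandwidth = 100 Mbps, delay = 50 ms
BDP in bits = 100 * 10^6 * 50 / 1000
BDP in bits = 5000000
BDP in bytes = 5000000 / 8 = 625000

625000


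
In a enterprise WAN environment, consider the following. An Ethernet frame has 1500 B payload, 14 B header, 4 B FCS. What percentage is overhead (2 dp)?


Given: payload = 1500 B, header = 14 B, trailer = 4 B
Overhead bytes = header + trailer = 14 + 4 = 18
Total frame = payload + overhead = 1500 + 18 = 1518
Overhead % = 18 / 1518 * 100 = 1.1858% -> 1.19% (2 dp)

1.19


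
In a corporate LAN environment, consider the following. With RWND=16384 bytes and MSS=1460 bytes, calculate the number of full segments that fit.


Given: RWND = 16384 bytes, MSS = 1460 bytes
Full segments = floor(RWND / MSS)
Full segments = floor(16384 / 1460)
Full segments = floor(11.2219) = 11

11


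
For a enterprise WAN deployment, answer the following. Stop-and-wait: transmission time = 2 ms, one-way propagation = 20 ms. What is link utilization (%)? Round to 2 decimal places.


Given: Ttrans = 2 ms, Tprop = 20 ms
RTT = 2 * Tprop = 2 * 20 = 40 ms
U = Ttrans / (Ttrans + RTT)
U = 2 / (2 + 40)
U = 2 / 42 = 0.047619
U% = 4.76%

4.76


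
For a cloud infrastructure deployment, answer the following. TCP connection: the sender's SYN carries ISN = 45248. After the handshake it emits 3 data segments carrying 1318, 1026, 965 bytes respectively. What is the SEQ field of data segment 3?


The SYN occupies sequence number ISN = 45248, so the first data byte is ISN + 1 = 45249.
SEQ of data segment i = (ISN + 1) + sum of payload sizes of segments 1..i-1.
Segment 1: SEQ = 45249, payload = 1318 bytes
Segment 2: SEQ = 46567, payload = 1026 bytes
Segment 3: SEQ = 47593, payload = 965 bytes
SEQ of segment 3 = 45249 + 1318 + 1026 = 47593

47593


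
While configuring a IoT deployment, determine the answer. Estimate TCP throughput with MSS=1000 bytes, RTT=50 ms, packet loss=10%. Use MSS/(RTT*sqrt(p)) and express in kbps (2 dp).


Given: MSS = 1000 bytes, RTT = 50 ms, loss = 10%
RTT in seconds = 50 / 1000 = 0.05
Loss rate = 10% = 0.1
sqrt(loss) = sqrt(0.1) = 0.316227766017
Throughput (bytes/s) = 1000 / (0.05 * 0.316227766017) = 63245.5532
Throughput (kbps) = 63245.5532 * 8 / 1000 = 505.964426 -> 505.96 kbps (2 dp)

505.96


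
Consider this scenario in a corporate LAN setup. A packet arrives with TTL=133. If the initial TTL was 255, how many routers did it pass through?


Given: initial TTL = 255, received TTL = 133
Hops = initial TTL - received TTL
Hops = 255 - 133 = 122

122


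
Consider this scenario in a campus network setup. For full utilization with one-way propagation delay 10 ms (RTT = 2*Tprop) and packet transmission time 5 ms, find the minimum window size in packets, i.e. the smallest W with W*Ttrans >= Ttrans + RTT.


Given: Ttrans = 5 ms, RTT = 20 ms (= 2 * Tprop, Tprop = 10 ms)
Time until first ACK returns = Ttrans + RTT = 5 + 20 = 25 ms
Need W * Ttrans >= Ttrans + RTT  ->  W >= (Ttrans + RTT) / Ttrans
(Ttrans + RTT) / Ttrans = 25 / 5 = 5
W_min = ceil(5) = 5

5


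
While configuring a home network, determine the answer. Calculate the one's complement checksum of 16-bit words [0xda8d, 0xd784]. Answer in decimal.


Given words: [0xda8d, 0xd784]
Step 1: Sum all words
Raw sum = 55949 + 55172 = 111121
Step 2: Fold carry: (45585 + 1) = 45586
One's complement = ~45586 & 0xFFFF = 19949

19949


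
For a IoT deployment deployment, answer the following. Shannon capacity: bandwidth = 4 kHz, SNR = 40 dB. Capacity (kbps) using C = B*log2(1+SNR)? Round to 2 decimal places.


Given: B = 4 kHz, SNR = 40 dB
SNR linear = 10^(40/10) = 10000
1 + SNR = 10001
log2(10001) = 13.2878566418
C = 4 * 1000 * 13.2878566418 = 53151.4266 bps
C = 53.151427 kbps -> 53.15 kbps (2 dp)

53.15


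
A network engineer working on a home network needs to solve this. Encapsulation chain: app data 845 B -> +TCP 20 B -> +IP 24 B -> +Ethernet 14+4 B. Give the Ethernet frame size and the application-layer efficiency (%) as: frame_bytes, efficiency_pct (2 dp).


TCP segment = 845 + 20 = 865 B
IP packet = 865 + 24 = 889 B
Ethernet frame = 889 + 14 + 4 = 907 B
Efficiency = app / frame = 845 / 907 = 0.931643 = 93.1643% -> 93.16% (2 dp)

907, 93.16


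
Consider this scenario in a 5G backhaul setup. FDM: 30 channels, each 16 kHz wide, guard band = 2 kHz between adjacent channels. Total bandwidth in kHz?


Given: 30 channels, 16 kHz each, guard = 2 kHz
Channel bandwidth = 30 * 16 = 480 kHz
Guard bands = 29 gaps * 2 kHz = 58 kHz
Total = 480 + 58 = 538 kHz

538


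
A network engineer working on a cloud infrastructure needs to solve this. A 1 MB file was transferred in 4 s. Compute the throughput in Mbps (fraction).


Given: file = 1 MB, time = 4 s
File in Mb = 1 * 8 = 8 Mb
Throughput = 8 / 4 Mbps
Throughput = 2 Mbps

2


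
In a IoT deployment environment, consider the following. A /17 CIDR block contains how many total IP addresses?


Given: CIDR prefix /17
Host bits = 32 - 17 = 15
Total addresses = 2^15 = 32768

32768


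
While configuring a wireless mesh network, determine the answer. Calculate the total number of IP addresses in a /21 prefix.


Given: CIDR prefix /21
Host bits = 32 - 21 = 11
Total addresses = 2^11 = 2048

2048


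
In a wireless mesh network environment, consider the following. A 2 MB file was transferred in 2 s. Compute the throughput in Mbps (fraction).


Given: file = 2 MB, time = 2 s
File in Mb = 2 * 8 = 16 Mb
Throughput = 16 / 2 Mbps
Throughput = 8 Mbps

8


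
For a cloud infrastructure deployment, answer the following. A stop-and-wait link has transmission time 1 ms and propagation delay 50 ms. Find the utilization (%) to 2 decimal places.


Given: Ttrans = 1 ms, Tprop = 50 ms
RTT = 2 * Tprop = 2 * 50 = 100 ms
U = Ttrans / (Ttrans + RTT)
U = 1 / (1 + 100)
U = 1 / 101 = 0.009901
U% = 0.99%

0.99


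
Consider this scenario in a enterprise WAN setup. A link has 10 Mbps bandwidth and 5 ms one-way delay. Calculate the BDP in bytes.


Given: bandwidth = 10 Mbps, delay = 5 ms
BDP in bits = 10 * 10^6 * 5 / 1000
BDP in bits = 50000
BDP in bytes = 50000 / 8 = 6250

6250


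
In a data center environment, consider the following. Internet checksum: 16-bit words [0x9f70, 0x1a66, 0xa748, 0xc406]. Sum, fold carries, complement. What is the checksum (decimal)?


Given words: [0x9f70, 0x1a66, 0xa748, 0xc406]
Step 1: Sum all words
Raw sum = 40816 + 6758 + 42824 + 50182 = 140580
Step 2: Fold carry: (9508 + 2) = 9510
One's complement = ~9510 & 0xFFFF = 56025

56025


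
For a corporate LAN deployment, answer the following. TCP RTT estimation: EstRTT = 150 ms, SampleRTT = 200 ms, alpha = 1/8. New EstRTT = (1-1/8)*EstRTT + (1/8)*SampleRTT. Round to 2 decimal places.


Given: EstRTT = 150 ms, SampleRTT = 200 ms, alpha = 1/8
New EstRTT = (1 - alpha) * EstRTT + alpha * SampleRTT
(7/8) * 150 = 131.25
(1/8) * 200 = 25
New EstRTT = 131.25 + 25 = 156.25 ms -> 156.25 ms (2 dp)

156.25


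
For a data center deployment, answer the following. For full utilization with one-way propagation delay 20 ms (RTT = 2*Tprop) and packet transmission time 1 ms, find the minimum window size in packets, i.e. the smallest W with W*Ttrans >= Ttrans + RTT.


Given: Ttrans = 1 ms, RTT = 40 ms (= 2 * Tprop, Tprop = 20 ms)
Time until first ACK returns = Ttrans + RTT = 1 + 40 = 41 ms
Need W * Ttrans >= Ttrans + RTT  ->  W >= (Ttrans + RTT) / Ttrans
(Ttrans + RTT) / Ttrans = 41 / 1 = 41
W_min = ceil(41) = 41

41


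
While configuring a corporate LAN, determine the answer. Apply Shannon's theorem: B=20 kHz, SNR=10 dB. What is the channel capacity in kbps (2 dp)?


Given: B = 20 kHz, SNR = 10 dB
SNR linear = 10^(10/10) = 10
1 + SNR = 11
log2(11) = 3.4594316186
C = 20 * 1000 * 3.4594316186 = 69188.6324 bps
C = 69.188632 kbps -> 69.19 kbps (2 dp)

69.19
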